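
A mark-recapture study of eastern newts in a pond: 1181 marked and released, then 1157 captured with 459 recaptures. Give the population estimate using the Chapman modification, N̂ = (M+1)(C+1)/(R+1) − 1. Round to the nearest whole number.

N ≈ 2975

N̂ = (1181+1)(1157+1)/(459+1) − 1 = 1182·1158/460 − 1
= 1368756/460 − 1 ≈ 2975.6 − 1 ≈ 2974.6 → 2975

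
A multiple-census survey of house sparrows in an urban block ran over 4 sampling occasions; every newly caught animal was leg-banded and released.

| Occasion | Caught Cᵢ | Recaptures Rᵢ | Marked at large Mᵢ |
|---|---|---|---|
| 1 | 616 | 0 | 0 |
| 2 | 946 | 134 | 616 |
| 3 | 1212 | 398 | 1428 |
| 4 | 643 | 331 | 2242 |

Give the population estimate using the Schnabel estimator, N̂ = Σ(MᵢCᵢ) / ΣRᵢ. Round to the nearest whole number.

Σ MᵢCᵢ = 0·616 + 616·946 + 1428·1212 + 2242·643 = 0 + 582736 + 1730736 + 1441606 = 3755078
Σ Rᵢ = 0 + 134 + 398 + 331 = 863
N̂ = 3755078 / 863 ≈ 4351.2 → 4351

N ≈ 4351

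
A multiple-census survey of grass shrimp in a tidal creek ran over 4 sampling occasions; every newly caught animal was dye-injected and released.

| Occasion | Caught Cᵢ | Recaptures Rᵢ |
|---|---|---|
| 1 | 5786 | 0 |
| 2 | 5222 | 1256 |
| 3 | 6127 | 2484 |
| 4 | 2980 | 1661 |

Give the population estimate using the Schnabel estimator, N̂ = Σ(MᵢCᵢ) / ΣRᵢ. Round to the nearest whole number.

N ≈ 24,048

Marked at large before each occasion: Mᵢ = Σⱼ<ᵢ (Cⱼ − Rⱼ) → M1=0, M2=5786, M3=9752, M4=13395
Σ MᵢCᵢ = 0·5786 + 5786·5222 + 9752·6127 + 13395·2980 = 0 + 30214492 + 59750504 + 39917100 = 129882096
Σ Rᵢ = 0 + 1256 + 2484 + 1661 = 5401
N̂ = 129882096 / 5401 ≈ 24047.8 → 24048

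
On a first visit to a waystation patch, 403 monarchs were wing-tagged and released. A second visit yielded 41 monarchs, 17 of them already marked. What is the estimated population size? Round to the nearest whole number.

Lincoln-Petersen assumes M/N = R/C, so N = M·C / R.
N = (403 × 41) / 17 = 16523 / 17 ≈ 971.9 → 972

N ≈ 972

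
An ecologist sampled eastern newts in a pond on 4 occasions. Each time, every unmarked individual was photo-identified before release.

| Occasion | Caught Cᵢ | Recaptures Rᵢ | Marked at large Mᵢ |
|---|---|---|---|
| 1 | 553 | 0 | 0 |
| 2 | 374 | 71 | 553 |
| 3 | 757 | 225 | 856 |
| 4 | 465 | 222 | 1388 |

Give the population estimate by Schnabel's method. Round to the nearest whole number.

N ≈ 2896

Σ MᵢCᵢ = 0·553 + 553·374 + 856·757 + 1388·465 = 0 + 206822 + 647992 + 645420 = 1500234
Σ Rᵢ = 0 + 71 + 225 + 222 = 518
N̂ = 1500234 / 518 ≈ 2896.2 → 2896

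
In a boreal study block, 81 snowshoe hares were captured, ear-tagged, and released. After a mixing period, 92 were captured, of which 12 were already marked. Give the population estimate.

N = 621

Lincoln-Petersen assumes M/N = R/C, so N = M·C / R.
N = (81 × 92) / 12 = 7452 / 12 = 621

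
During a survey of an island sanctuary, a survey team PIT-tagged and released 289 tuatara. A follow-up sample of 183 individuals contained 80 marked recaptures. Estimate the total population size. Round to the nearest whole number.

N ≈ 661

N = (289 × 183) / 80 = 52887 / 80 ≈ 661.1 → 661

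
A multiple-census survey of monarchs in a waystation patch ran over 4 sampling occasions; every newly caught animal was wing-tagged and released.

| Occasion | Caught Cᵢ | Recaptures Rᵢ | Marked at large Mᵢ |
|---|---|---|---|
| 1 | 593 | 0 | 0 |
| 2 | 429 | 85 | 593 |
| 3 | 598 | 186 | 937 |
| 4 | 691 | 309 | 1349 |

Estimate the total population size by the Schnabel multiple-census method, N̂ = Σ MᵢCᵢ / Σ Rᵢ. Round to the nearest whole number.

N ≈ 3012

Σ MᵢCᵢ = 0·593 + 593·429 + 937·598 + 1349·691 = 0 + 254397 + 560326 + 932159 = 1746882
Σ Rᵢ = 0 + 85 + 186 + 309 = 580
N̂ = 1746882 / 580 ≈ 3011.9 → 3012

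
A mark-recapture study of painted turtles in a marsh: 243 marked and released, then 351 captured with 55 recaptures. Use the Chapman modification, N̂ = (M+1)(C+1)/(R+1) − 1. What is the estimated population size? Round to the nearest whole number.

N ≈ 1533

N̂ = (243+1)(351+1)/(55+1) − 1 = 244·352/56 − 1
= 85888/56 − 1 ≈ 1533.7 − 1 ≈ 1532.7 → 1533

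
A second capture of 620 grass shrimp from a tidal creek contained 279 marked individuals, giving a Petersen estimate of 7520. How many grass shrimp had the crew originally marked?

M = 3384

From N = M·C/R: M = N·R / C = 7520·279 / 620 = 2098080 / 620 = 3384.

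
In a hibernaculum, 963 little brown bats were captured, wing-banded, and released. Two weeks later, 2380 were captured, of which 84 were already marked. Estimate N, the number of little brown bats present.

The marked fraction in the recapture sample should equal the marked fraction in the population: 84/2380 = 963/N.
N = (963 × 2380) / 84 = 2291940 / 84 = 27285

N = 27,285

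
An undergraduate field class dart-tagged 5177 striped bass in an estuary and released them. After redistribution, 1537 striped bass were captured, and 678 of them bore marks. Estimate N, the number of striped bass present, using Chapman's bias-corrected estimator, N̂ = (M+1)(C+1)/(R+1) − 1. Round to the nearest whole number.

N̂ = (5177+1)(1537+1)/(678+1) − 1 = 5178·1538/679 − 1
= 7963764/679 − 1 ≈ 11728.7 − 1 ≈ 11727.7 → 11728

N ≈ 11,728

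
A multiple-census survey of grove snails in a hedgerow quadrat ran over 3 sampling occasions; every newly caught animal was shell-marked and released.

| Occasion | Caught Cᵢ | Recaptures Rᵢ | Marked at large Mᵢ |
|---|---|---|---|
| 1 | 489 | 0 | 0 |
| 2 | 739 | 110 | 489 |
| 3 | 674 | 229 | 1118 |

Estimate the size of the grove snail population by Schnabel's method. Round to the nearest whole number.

N ≈ 3289

Σ MᵢCᵢ = 0·489 + 489·739 + 1118·674 = 0 + 361371 + 753532 = 1114903
Σ Rᵢ = 0 + 110 + 229 = 339
N̂ = 1114903 / 339 ≈ 3288.8 → 3289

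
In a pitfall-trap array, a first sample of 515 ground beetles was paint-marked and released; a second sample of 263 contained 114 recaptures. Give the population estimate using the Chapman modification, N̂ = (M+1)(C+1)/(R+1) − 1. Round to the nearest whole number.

N ≈ 1184

N̂ = (515+1)(263+1)/(114+1) − 1 = 516·264/115 − 1
= 136224/115 − 1 ≈ 1184.6 − 1 ≈ 1183.6 → 1184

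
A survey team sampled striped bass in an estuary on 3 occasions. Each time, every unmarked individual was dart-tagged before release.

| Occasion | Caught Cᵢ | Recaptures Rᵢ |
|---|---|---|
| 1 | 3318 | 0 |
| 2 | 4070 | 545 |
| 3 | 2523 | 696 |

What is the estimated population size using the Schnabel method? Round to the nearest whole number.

Marked at large before each occasion: Mᵢ = Σⱼ<ᵢ (Cⱼ − Rⱼ) → M1=0, M2=3318, M3=6843
Σ MᵢCᵢ = 0·3318 + 3318·4070 + 6843·2523 = 0 + 13504260 + 17264889 = 30769149
Σ Rᵢ = 0 + 545 + 696 = 1241
N̂ = 30769149 / 1241 ≈ 24793.8 → 24794

N ≈ 24,794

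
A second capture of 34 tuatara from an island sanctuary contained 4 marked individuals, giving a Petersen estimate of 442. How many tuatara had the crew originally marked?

M = 52

From N = M·C/R: M = N·R / C = 442·4 / 34 = 1768 / 34 = 52.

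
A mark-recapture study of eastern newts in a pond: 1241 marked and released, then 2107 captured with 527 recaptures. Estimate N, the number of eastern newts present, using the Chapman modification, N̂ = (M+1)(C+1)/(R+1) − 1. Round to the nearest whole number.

N̂ = (1241+1)(2107+1)/(527+1) − 1 = 1242·2108/528 − 1
= 2618136/528 − 1 ≈ 4958.6 − 1 ≈ 4957.6 → 4958

N ≈ 4958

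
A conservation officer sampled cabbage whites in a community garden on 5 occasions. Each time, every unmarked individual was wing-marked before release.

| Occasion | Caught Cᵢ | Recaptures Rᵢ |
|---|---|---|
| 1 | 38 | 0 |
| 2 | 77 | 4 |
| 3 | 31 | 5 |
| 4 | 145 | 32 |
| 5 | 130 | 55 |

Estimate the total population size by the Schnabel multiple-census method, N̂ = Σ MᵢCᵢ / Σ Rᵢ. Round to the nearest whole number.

N ≈ 612

Marked at large before each occasion: Mᵢ = Σⱼ<ᵢ (Cⱼ − Rⱼ) → M1=0, M2=38, M3=111, M4=137, M5=250
Σ MᵢCᵢ = 0·38 + 38·77 + 111·31 + 137·145 + 250·130 = 0 + 2926 + 3441 + 19865 + 32500 = 58732
Σ Rᵢ = 0 + 4 + 5 + 32 + 55 = 96
N̂ = 58732 / 96 ≈ 611.8 → 612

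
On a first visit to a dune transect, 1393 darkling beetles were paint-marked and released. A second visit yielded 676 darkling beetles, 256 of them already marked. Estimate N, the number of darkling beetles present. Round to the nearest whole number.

The marked fraction in the recapture sample should equal the marked fraction in the population: 256/676 = 1393/N.
N = (1393 × 676) / 256 = 941668 / 256 ≈ 3678.4 → 3678

N ≈ 3678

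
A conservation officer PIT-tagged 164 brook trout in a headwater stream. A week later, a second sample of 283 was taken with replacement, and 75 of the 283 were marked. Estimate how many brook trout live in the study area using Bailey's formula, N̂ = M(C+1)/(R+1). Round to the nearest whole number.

N ≈ 613

N̂ = 164·(283+1)/(75+1) = 164·284/76 = 46576/76 ≈ 612.8 → 613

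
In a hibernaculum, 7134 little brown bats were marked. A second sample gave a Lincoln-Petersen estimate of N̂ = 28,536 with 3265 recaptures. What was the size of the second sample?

C = 13060

From N = M·C/R: C = N·R / M = 28536·3265 / 7134 = 93170040 / 7134 = 13060.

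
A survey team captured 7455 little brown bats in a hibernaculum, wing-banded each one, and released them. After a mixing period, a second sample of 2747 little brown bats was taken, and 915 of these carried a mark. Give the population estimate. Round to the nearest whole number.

Lincoln-Petersen assumes M/N = R/C, so N = M·C / R.
N = (7455 × 2747) / 915 = 20478885 / 915 ≈ 22381.3 → 22381

N ≈ 22,381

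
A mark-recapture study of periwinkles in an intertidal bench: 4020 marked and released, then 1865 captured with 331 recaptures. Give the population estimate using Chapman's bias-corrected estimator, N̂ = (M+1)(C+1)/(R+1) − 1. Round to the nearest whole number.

N̂ = (4020+1)(1865+1)/(331+1) − 1 = 4021·1866/332 − 1
= 7503186/332 − 1 ≈ 22600.0 − 1 ≈ 22599.0 → 22599

N ≈ 22,599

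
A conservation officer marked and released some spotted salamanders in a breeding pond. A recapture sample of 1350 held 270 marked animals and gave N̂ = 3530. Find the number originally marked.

M = 706

From N = M·C/R: M = N·R / C = 3530·270 / 1350 = 953100 / 1350 = 706.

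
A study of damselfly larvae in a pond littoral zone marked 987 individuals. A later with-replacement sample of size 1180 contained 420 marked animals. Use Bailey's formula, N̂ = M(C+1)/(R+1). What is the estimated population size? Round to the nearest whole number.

N ≈ 2769

N̂ = 987·(1180+1)/(420+1) = 987·1181/421 = 1165647/421 ≈ 2768.8 → 2769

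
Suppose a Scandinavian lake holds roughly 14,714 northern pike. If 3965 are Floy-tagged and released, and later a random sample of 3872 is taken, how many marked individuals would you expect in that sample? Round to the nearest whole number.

expected recaptures ≈ 1043

The marked fraction of the population is 3965/14714, so in a sample of 3872 expect C·(M/N) marked.
E[R] = 3965 × 3872 / 14714 = 15352480 / 14714 ≈ 1043.4 → 1043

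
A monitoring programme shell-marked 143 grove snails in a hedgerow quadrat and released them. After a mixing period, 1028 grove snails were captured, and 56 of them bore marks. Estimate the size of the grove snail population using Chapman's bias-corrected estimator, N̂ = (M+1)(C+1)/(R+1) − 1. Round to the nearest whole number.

N ≈ 2599

N̂ = (143+1)(1028+1)/(56+1) − 1 = 144·1029/57 − 1
= 148176/57 − 1 ≈ 2599.6 − 1 ≈ 2598.6 → 2599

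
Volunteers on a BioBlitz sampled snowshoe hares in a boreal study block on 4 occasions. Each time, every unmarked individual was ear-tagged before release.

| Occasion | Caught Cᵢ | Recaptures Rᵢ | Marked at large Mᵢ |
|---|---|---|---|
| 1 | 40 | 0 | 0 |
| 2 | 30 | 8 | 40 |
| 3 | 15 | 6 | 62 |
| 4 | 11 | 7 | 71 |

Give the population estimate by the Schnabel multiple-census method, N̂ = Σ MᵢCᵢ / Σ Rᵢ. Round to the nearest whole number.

N ≈ 139

Σ MᵢCᵢ = 0·40 + 40·30 + 62·15 + 71·11 = 0 + 1200 + 930 + 781 = 2911
Σ Rᵢ = 0 + 8 + 6 + 7 = 21
N̂ = 2911 / 21 ≈ 138.6 → 139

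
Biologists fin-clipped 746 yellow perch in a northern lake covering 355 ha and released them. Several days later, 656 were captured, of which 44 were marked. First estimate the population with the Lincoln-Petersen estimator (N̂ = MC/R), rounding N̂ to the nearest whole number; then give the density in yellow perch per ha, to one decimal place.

density ≈ 31.3 yellow perch per ha

N̂ = 746·656/44 = 489376/44 ≈ 11122.2 → 11122
Density = N̂ / area = 11122 / 355 ≈ 31.33 → 31.3 per ha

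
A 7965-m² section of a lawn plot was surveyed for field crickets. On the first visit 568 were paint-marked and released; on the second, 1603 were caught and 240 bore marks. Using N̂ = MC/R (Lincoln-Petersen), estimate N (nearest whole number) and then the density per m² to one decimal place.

N̂ = 568·1603/240 = 910504/240 ≈ 3793.8 → 3794
Density = N̂ / area = 3794 / 7965 ≈ 0.48 → 0.5 per m²

density ≈ 0.5 field crickets per m²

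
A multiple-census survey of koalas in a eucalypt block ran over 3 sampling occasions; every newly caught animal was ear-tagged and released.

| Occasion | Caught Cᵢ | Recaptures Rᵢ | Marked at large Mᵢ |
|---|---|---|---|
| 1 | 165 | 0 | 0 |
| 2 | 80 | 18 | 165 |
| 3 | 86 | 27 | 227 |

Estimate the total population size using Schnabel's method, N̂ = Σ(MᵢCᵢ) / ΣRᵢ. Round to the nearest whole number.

N ≈ 727

Σ MᵢCᵢ = 0·165 + 165·80 + 227·86 = 0 + 13200 + 19522 = 32722
Σ Rᵢ = 0 + 18 + 27 = 45
N̂ = 32722 / 45 ≈ 727.2 → 727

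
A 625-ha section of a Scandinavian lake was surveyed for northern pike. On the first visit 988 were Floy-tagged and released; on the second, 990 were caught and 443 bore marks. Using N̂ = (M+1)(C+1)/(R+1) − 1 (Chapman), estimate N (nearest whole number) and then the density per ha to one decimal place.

N̂ = 989·991/444 − 1 = 980099/444 − 1 ≈ 2206.4 → 2206
Density = N̂ / area = 2206 / 625 ≈ 3.53 → 3.5 per ha

density ≈ 3.5 northern pike per ha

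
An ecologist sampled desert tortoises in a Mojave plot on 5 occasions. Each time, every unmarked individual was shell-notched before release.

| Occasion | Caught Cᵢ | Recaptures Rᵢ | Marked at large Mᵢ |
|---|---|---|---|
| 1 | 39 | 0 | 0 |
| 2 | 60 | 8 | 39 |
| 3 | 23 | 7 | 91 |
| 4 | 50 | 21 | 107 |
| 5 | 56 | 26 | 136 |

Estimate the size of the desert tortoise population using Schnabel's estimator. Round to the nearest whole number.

N ≈ 281

Σ MᵢCᵢ = 0·39 + 39·60 + 91·23 + 107·50 + 136·56 = 0 + 2340 + 2093 + 5350 + 7616 = 17399
Σ Rᵢ = 0 + 8 + 7 + 21 + 26 = 62
N̂ = 17399 / 62 ≈ 280.6 → 281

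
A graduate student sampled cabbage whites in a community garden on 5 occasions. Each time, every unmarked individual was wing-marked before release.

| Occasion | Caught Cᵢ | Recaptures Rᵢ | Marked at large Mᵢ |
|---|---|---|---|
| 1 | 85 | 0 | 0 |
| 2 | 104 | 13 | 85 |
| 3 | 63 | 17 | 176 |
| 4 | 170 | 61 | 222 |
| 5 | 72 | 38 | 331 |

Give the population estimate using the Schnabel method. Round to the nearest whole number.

N ≈ 632

Σ MᵢCᵢ = 0·85 + 85·104 + 176·63 + 222·170 + 331·72 = 0 + 8840 + 11088 + 37740 + 23832 = 81500
Σ Rᵢ = 0 + 13 + 17 + 61 + 38 = 129
N̂ = 81500 / 129 ≈ 631.8 → 632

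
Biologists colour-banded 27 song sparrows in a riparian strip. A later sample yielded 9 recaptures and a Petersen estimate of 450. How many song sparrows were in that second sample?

From N = M·C/R: C = N·R / M = 450·9 / 27 = 4050 / 27 = 150.

C = 150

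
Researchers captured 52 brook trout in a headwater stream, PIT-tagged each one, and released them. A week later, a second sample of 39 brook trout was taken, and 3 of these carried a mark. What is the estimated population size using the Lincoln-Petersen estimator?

N = 676

If marked individuals mix randomly, R/C ≈ M/N, giving N ≈ M·C/R.
N = (52 × 39) / 3 = 2028 / 3 = 676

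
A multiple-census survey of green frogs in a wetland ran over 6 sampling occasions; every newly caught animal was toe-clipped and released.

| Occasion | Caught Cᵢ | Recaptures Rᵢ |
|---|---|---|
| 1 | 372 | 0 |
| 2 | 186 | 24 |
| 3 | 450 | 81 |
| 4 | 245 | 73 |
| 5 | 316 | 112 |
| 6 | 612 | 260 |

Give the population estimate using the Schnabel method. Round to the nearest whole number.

N ≈ 3006

Marked at large before each occasion: Mᵢ = Σⱼ<ᵢ (Cⱼ − Rⱼ) → M1=0, M2=372, M3=534, M4=903, M5=1075, M6=1279
Σ MᵢCᵢ = 0·372 + 372·186 + 534·450 + 903·245 + 1075·316 + 1279·612 = 0 + 69192 + 240300 + 221235 + 339700 + 782748 = 1653175
Σ Rᵢ = 0 + 24 + 81 + 73 + 112 + 260 = 550
N̂ = 1653175 / 550 ≈ 3005.8 → 3006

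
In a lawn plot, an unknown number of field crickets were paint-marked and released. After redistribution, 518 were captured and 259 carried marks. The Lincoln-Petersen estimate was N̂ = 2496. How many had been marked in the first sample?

M = 1248

From N = M·C/R: M = N·R / C = 2496·259 / 518 = 646464 / 518 = 1248.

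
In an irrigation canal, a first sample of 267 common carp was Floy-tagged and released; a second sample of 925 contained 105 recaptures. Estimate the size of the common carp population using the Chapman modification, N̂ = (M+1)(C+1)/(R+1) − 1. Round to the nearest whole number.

N̂ = (267+1)(925+1)/(105+1) − 1 = 268·926/106 − 1
= 248168/106 − 1 ≈ 2341.2 − 1 ≈ 2340.2 → 2340

N ≈ 2340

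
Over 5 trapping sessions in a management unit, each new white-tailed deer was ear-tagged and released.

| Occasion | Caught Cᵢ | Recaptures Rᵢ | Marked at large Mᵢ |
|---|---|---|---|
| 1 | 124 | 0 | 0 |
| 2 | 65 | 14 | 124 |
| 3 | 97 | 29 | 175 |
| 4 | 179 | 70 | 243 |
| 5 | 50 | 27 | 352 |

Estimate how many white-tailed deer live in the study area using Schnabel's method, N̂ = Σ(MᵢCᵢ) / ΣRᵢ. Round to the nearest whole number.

N ≈ 615

Σ MᵢCᵢ = 0·124 + 124·65 + 175·97 + 243·179 + 352·50 = 0 + 8060 + 16975 + 43497 + 17600 = 86132
Σ Rᵢ = 0 + 14 + 29 + 70 + 27 = 140
N̂ = 86132 / 140 ≈ 615.2 → 615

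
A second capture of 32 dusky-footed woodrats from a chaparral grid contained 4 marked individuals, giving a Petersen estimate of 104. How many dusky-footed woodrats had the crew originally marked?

M = 13

From N = M·C/R: M = N·R / C = 104·4 / 32 = 416 / 32 = 13.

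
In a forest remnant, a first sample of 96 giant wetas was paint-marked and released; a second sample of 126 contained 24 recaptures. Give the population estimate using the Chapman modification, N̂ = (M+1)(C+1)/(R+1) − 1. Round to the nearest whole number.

N̂ = (96+1)(126+1)/(24+1) − 1 = 97·127/25 − 1
= 12319/25 − 1 ≈ 492.8 − 1 ≈ 491.8 → 492

N ≈ 492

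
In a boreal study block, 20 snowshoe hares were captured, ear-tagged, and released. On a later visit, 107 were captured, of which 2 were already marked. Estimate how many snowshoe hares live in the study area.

N = 1070

If marked individuals mix randomly, R/C ≈ M/N, giving N ≈ M·C/R.
N = (20 × 107) / 2 = 2140 / 2 = 1070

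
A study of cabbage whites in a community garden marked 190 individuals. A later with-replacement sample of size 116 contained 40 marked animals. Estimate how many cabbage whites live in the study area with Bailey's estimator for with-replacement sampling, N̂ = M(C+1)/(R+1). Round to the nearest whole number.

N̂ = 190·(116+1)/(40+1) = 190·117/41 = 22230/41 ≈ 542.2 → 542

N ≈ 542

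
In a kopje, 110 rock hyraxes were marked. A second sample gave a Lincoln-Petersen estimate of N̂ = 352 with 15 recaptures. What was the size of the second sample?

C = 48

From N = M·C/R: C = N·R / M = 352·15 / 110 = 5280 / 110 = 48.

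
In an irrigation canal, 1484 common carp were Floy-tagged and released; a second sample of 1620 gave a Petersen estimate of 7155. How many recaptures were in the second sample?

From N = M·C/R: R = M·C / N = 1484·1620 / 7155 = 2404080 / 7155 = 336.

R = 336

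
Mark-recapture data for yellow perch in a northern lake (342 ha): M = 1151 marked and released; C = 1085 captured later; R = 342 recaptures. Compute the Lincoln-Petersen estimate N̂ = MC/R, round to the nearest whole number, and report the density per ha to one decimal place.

N̂ = 1151·1085/342 = 1248835/342 ≈ 3651.6 → 3652
Density = N̂ / area = 3652 / 342 ≈ 10.68 → 10.7 per ha

density ≈ 10.7 yellow perch per ha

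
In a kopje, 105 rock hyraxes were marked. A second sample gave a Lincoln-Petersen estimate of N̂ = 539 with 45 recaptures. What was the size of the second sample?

From N = M·C/R: C = N·R / M = 539·45 / 105 = 24255 / 105 = 231.

C = 231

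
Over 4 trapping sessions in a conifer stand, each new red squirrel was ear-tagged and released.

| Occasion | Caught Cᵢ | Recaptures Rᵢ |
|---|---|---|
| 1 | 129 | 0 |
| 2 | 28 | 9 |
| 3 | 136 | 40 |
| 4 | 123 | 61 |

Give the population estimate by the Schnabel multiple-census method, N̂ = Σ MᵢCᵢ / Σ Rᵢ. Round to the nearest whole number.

N ≈ 489

Marked at large before each occasion: Mᵢ = Σⱼ<ᵢ (Cⱼ − Rⱼ) → M1=0, M2=129, M3=148, M4=244
Σ MᵢCᵢ = 0·129 + 129·28 + 148·136 + 244·123 = 0 + 3612 + 20128 + 30012 = 53752
Σ Rᵢ = 0 + 9 + 40 + 61 = 110
N̂ = 53752 / 110 ≈ 488.7 → 489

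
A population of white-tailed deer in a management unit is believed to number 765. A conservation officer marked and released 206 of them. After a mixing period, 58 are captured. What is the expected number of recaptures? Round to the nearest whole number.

The marked fraction of the population is 206/765, so in a sample of 58 expect C·(M/N) marked.
E[R] = 206 × 58 / 765 = 11948 / 765 ≈ 15.6 → 16

expected recaptures ≈ 16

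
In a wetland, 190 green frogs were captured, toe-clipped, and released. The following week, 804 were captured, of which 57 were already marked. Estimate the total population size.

N = 2680

N = (190 × 804) / 57 = 152760 / 57 = 2680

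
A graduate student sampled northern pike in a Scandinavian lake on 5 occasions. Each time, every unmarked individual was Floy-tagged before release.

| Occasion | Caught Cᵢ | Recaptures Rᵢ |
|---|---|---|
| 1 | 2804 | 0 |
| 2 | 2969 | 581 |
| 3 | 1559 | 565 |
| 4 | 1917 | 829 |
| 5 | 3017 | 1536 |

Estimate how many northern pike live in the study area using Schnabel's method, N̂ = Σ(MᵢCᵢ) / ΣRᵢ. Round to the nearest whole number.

N ≈ 14,305

Marked at large before each occasion: Mᵢ = Σⱼ<ᵢ (Cⱼ − Rⱼ) → M1=0, M2=2804, M3=5192, M4=6186, M5=7274
Σ MᵢCᵢ = 0·2804 + 2804·2969 + 5192·1559 + 6186·1917 + 7274·3017 = 0 + 8325076 + 8094328 + 11858562 + 21945658 = 50223624
Σ Rᵢ = 0 + 581 + 565 + 829 + 1536 = 3511
N̂ = 50223624 / 3511 ≈ 14304.6 → 14305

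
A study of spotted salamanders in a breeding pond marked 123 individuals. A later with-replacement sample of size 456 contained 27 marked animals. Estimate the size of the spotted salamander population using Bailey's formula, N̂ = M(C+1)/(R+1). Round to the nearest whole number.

N̂ = 123·(456+1)/(27+1) = 123·457/28 = 56211/28 ≈ 2007.5 → 2008

N ≈ 2008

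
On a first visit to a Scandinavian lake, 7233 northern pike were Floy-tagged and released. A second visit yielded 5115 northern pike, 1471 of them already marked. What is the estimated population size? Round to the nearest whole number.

N = (7233 × 5115) / 1471 = 36996795 / 1471 ≈ 25150.8 → 25151

N ≈ 25,151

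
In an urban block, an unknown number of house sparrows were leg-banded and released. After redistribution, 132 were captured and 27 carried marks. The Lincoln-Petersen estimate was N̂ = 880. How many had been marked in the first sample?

From N = M·C/R: M = N·R / C = 880·27 / 132 = 23760 / 132 = 180.

M = 180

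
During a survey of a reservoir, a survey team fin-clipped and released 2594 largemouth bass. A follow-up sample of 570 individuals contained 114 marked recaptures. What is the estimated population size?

The marked fraction in the recapture sample should equal the marked fraction in the population: 114/570 = 2594/N.
N = (2594 × 570) / 114 = 1478580 / 114 = 12970

N = 12,970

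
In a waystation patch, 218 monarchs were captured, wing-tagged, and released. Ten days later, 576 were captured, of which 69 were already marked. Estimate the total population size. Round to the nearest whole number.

N = (218 × 576) / 69 = 125568 / 69 ≈ 1819.8 → 1820

N ≈ 1820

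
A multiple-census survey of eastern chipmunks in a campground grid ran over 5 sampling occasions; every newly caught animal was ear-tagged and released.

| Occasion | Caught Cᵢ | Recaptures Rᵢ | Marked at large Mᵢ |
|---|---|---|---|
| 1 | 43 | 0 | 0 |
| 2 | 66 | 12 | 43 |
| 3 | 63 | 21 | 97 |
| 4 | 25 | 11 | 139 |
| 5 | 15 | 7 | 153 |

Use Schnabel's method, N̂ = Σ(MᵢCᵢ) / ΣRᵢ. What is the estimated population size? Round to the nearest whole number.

N ≈ 289

Σ MᵢCᵢ = 0·43 + 43·66 + 97·63 + 139·25 + 153·15 = 0 + 2838 + 6111 + 3475 + 2295 = 14719
Σ Rᵢ = 0 + 12 + 21 + 11 + 7 = 51
N̂ = 14719 / 51 ≈ 288.6 → 289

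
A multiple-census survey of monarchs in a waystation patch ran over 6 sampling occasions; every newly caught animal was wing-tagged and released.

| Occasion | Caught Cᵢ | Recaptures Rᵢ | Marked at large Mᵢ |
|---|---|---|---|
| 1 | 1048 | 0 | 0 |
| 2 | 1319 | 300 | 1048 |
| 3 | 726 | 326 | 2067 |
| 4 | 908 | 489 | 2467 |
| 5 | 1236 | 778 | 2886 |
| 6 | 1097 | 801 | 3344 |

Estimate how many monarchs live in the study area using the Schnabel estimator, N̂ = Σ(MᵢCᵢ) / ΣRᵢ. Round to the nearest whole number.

Σ MᵢCᵢ = 0·1048 + 1048·1319 + 2067·726 + 2467·908 + 2886·1236 + 3344·1097 = 0 + 1382312 + 1500642 + 2240036 + 3567096 + 3668368 = 12358454
Σ Rᵢ = 0 + 300 + 326 + 489 + 778 + 801 = 2694
N̂ = 12358454 / 2694 ≈ 4587.4 → 4587

N ≈ 4587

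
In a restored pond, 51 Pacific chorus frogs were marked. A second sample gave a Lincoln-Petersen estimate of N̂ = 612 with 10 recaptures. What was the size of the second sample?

C = 120

From N = M·C/R: C = N·R / M = 612·10 / 51 = 6120 / 51 = 120.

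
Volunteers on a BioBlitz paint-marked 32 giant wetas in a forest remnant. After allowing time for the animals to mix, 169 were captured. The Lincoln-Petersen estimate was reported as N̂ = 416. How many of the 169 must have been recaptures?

From N = M·C/R: R = M·C / N = 32·169 / 416 = 5408 / 416 = 13.

R = 13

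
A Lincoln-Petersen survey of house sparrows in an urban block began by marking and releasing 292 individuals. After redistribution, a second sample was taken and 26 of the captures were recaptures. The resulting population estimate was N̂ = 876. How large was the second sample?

C = 78

From N = M·C/R: C = N·R / M = 876·26 / 292 = 22776 / 292 = 78.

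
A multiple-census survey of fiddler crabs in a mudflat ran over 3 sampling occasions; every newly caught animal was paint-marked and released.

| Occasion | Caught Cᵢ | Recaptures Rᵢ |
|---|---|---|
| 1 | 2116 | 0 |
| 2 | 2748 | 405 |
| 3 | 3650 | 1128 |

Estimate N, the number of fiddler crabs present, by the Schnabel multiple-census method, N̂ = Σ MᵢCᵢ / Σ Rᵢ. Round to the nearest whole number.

N ≈ 14,410

Marked at large before each occasion: Mᵢ = Σⱼ<ᵢ (Cⱼ − Rⱼ) → M1=0, M2=2116, M3=4459
Σ MᵢCᵢ = 0·2116 + 2116·2748 + 4459·3650 = 0 + 5814768 + 16275350 = 22090118
Σ Rᵢ = 0 + 405 + 1128 = 1533
N̂ = 22090118 / 1533 ≈ 14409.7 → 14410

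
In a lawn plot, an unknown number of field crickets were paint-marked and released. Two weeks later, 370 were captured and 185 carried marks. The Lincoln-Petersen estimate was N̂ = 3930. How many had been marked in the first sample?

From N = M·C/R: M = N·R / C = 3930·185 / 370 = 727050 / 370 = 1965.

M = 1965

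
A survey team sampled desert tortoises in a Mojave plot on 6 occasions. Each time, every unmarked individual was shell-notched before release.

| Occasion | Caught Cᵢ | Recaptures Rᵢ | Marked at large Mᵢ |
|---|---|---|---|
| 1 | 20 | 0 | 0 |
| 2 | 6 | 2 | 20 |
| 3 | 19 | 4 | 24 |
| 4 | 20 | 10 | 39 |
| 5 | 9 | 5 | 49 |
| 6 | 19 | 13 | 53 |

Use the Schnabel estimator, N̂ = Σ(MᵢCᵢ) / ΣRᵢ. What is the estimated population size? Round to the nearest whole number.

Σ MᵢCᵢ = 0·20 + 20·6 + 24·19 + 39·20 + 49·9 + 53·19 = 0 + 120 + 456 + 780 + 441 + 1007 = 2804
Σ Rᵢ = 0 + 2 + 4 + 10 + 5 + 13 = 34
N̂ = 2804 / 34 ≈ 82.47 → 82

N ≈ 82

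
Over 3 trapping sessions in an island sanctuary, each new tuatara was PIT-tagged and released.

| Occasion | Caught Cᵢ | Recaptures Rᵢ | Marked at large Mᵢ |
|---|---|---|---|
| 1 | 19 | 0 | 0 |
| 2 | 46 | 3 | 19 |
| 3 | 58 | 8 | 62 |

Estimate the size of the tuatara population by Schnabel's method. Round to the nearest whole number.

Σ MᵢCᵢ = 0·19 + 19·46 + 62·58 = 0 + 874 + 3596 = 4470
Σ Rᵢ = 0 + 3 + 8 = 11
N̂ = 4470 / 11 ≈ 406.4 → 406

N ≈ 406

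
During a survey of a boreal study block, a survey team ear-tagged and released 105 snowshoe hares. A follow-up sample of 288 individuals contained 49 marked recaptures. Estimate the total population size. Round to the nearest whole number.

N ≈ 617

N = (105 × 288) / 49 = 30240 / 49 ≈ 617.1 → 617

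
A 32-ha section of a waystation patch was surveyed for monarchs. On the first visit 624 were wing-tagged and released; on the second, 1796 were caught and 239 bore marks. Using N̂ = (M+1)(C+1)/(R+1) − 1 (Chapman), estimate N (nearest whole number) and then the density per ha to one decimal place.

N̂ = 625·1797/240 − 1 = 1123125/240 − 1 ≈ 4678.7 → 4679
Density = N̂ / area = 4679 / 32 ≈ 146.22 → 146.2 per ha

density ≈ 146.2 monarchs per ha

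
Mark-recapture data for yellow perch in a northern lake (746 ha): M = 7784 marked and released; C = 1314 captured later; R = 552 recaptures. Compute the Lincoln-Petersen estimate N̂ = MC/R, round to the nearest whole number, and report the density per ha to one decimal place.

density ≈ 24.8 yellow perch per ha

N̂ = 7784·1314/552 = 10228176/552 ≈ 18529.3 → 18529
Density = N̂ / area = 18529 / 746 ≈ 24.84 → 24.8 per ha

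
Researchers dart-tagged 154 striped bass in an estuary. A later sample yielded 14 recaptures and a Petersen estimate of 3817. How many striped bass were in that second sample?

From N = M·C/R: C = N·R / M = 3817·14 / 154 = 53438 / 154 = 347.

C = 347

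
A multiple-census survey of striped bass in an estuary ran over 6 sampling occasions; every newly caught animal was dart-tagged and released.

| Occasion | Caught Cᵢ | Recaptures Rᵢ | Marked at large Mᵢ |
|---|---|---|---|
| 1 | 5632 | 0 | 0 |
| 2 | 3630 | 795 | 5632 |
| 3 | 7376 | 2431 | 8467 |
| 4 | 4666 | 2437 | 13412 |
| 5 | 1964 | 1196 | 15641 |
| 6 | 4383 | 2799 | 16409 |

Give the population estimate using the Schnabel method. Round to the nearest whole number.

Σ MᵢCᵢ = 0·5632 + 5632·3630 + 8467·7376 + 13412·4666 + 15641·1964 + 16409·4383 = 0 + 20444160 + 62452592 + 62580392 + 30718924 + 71920647 = 248116715
Σ Rᵢ = 0 + 795 + 2431 + 2437 + 1196 + 2799 = 9658
N̂ = 248116715 / 9658 ≈ 25690.3 → 25690

N ≈ 25,690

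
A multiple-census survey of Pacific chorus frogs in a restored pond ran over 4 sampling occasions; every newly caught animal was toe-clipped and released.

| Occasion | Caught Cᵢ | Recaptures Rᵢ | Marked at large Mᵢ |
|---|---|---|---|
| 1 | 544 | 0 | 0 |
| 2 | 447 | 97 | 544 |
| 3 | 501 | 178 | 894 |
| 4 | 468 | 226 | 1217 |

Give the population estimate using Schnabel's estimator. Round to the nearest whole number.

Σ MᵢCᵢ = 0·544 + 544·447 + 894·501 + 1217·468 = 0 + 243168 + 447894 + 569556 = 1260618
Σ Rᵢ = 0 + 97 + 178 + 226 = 501
N̂ = 1260618 / 501 ≈ 2516.2 → 2516

N ≈ 2516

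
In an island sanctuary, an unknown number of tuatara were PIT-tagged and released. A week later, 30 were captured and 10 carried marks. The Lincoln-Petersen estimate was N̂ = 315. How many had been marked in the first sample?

From N = M·C/R: M = N·R / C = 315·10 / 30 = 3150 / 30 = 105.

M = 105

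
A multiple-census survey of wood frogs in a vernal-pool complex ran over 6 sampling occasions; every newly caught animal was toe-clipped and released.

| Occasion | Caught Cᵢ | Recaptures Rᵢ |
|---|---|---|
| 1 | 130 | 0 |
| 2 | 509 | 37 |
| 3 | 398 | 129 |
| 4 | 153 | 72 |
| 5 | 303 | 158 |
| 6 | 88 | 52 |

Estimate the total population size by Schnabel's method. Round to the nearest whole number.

N ≈ 1839

Marked at large before each occasion: Mᵢ = Σⱼ<ᵢ (Cⱼ − Rⱼ) → M1=0, M2=130, M3=602, M4=871, M5=952, M6=1097
Σ MᵢCᵢ = 0·130 + 130·509 + 602·398 + 871·153 + 952·303 + 1097·88 = 0 + 66170 + 239596 + 133263 + 288456 + 96536 = 824021
Σ Rᵢ = 0 + 37 + 129 + 72 + 158 + 52 = 448
N̂ = 824021 / 448 ≈ 1839.3 → 1839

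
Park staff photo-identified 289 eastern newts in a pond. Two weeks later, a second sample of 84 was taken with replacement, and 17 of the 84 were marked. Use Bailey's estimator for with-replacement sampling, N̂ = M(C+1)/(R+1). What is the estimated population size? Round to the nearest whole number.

N̂ = 289·(84+1)/(17+1) = 289·85/18 = 24565/18 ≈ 1364.7 → 1365

N ≈ 1365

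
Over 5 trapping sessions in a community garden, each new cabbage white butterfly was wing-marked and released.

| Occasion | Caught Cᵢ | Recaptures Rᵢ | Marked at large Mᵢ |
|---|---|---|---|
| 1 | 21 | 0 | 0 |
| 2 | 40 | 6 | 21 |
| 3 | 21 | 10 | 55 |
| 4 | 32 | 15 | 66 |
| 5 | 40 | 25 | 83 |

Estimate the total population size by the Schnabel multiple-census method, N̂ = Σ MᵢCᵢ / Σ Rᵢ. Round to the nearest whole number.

N ≈ 133

Σ MᵢCᵢ = 0·21 + 21·40 + 55·21 + 66·32 + 83·40 = 0 + 840 + 1155 + 2112 + 3320 = 7427
Σ Rᵢ = 0 + 6 + 10 + 15 + 25 = 56
N̂ = 7427 / 56 ≈ 132.6 → 133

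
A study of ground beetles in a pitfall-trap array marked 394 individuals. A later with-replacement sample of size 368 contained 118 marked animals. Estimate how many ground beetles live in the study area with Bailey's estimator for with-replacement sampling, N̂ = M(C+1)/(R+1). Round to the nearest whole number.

N̂ = 394·(368+1)/(118+1) = 394·369/119 = 145386/119 ≈ 1221.7 → 1222

N ≈ 1222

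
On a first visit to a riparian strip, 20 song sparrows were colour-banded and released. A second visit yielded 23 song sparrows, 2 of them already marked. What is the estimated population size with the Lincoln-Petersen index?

N = 230

N = (20 × 23) / 2 = 460 / 2 = 230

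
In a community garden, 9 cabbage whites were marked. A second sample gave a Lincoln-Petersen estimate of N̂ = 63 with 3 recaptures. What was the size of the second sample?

From N = M·C/R: C = N·R / M = 63·3 / 9 = 189 / 9 = 21.

C = 21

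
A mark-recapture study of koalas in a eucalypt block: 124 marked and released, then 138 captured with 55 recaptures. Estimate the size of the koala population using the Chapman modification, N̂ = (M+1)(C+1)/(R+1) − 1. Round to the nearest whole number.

N ≈ 309

N̂ = (124+1)(138+1)/(55+1) − 1 = 125·139/56 − 1
= 17375/56 − 1 ≈ 310.3 − 1 ≈ 309.3 → 309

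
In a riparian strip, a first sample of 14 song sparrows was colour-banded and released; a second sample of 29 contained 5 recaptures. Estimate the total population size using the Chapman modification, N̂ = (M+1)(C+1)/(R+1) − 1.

N = 74

N̂ = (14+1)(29+1)/(5+1) − 1 = 15·30/6 − 1
= 450/6 − 1 = 75 − 1 = 74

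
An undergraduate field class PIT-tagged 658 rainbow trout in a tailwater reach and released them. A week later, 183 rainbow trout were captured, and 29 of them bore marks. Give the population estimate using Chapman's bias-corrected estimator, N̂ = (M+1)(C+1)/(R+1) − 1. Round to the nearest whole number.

N̂ = (658+1)(183+1)/(29+1) − 1 = 659·184/30 − 1
= 121256/30 − 1 ≈ 4041.9 − 1 ≈ 4040.9 → 4041

N ≈ 4041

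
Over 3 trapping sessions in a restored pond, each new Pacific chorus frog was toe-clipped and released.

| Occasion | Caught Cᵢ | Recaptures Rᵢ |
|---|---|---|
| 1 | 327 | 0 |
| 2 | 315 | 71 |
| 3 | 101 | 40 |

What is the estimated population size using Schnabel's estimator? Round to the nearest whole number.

Marked at large before each occasion: Mᵢ = Σⱼ<ᵢ (Cⱼ − Rⱼ) → M1=0, M2=327, M3=571
Σ MᵢCᵢ = 0·327 + 327·315 + 571·101 = 0 + 103005 + 57671 = 160676
Σ Rᵢ = 0 + 71 + 40 = 111
N̂ = 160676 / 111 ≈ 1447.5 → 1448

N ≈ 1448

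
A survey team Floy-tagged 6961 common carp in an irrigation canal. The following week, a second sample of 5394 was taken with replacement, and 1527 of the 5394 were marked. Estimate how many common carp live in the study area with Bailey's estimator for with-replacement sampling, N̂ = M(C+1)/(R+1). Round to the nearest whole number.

N̂ = 6961·(5394+1)/(1527+1) = 6961·5395/1528 = 37554595/1528 ≈ 24577.6 → 24578

N ≈ 24,578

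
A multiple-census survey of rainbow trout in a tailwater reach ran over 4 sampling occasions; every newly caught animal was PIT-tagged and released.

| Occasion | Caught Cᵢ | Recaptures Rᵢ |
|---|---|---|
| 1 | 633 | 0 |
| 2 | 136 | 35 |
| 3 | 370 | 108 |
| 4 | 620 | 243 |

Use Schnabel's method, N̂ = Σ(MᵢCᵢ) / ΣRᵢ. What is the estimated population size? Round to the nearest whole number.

N ≈ 2526

Marked at large before each occasion: Mᵢ = Σⱼ<ᵢ (Cⱼ − Rⱼ) → M1=0, M2=633, M3=734, M4=996
Σ MᵢCᵢ = 0·633 + 633·136 + 734·370 + 996·620 = 0 + 86088 + 271580 + 617520 = 975188
Σ Rᵢ = 0 + 35 + 108 + 243 = 386
N̂ = 975188 / 386 ≈ 2526.4 → 2526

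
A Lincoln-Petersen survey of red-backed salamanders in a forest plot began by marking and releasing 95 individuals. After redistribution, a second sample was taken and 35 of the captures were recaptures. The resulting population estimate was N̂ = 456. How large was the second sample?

From N = M·C/R: C = N·R / M = 456·35 / 95 = 15960 / 95 = 168.

C = 168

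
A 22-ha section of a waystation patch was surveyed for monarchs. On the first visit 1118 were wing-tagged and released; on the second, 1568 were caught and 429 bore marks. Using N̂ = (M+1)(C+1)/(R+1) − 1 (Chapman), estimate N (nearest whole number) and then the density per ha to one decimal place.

N̂ = 1119·1569/430 − 1 = 1755711/430 − 1 ≈ 4082.0 → 4082
Density = N̂ / area = 4082 / 22 ≈ 185.545 → 185.5 per ha

density ≈ 185.5 monarchs per ha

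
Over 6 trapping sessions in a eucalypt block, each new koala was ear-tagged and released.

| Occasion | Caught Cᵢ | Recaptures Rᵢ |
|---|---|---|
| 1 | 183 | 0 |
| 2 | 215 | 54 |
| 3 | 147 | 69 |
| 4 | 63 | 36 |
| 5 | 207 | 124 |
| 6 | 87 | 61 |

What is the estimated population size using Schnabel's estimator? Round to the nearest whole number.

N ≈ 743

Marked at large before each occasion: Mᵢ = Σⱼ<ᵢ (Cⱼ − Rⱼ) → M1=0, M2=183, M3=344, M4=422, M5=449, M6=532
Σ MᵢCᵢ = 0·183 + 183·215 + 344·147 + 422·63 + 449·207 + 532·87 = 0 + 39345 + 50568 + 26586 + 92943 + 46284 = 255726
Σ Rᵢ = 0 + 54 + 69 + 36 + 124 + 61 = 344
N̂ = 255726 / 344 ≈ 743.4 → 743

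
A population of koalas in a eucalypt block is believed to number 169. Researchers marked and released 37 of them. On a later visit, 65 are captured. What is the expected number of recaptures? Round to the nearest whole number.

expected recaptures ≈ 14

Expected recaptures E[R] = M·C / N.
E[R] = 37 × 65 / 169 = 2405 / 169 ≈ 14.2 → 14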